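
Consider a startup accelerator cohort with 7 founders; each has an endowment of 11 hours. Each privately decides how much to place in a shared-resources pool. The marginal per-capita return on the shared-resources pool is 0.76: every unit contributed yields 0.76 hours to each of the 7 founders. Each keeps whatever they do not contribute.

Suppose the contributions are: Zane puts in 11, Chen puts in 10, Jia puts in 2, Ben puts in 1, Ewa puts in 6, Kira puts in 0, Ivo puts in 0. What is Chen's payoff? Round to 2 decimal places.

23.80 hours

Total contributed: 11 + 10 + 2 + 1 + 6 + 0 + 0 = 30.
Each receives 0.76 × 30 = 22.80 from the shared-resources pool.
Chen keeps 11 − 10 = 1, so Chen's payoff is 1 + 22.80 = 23.80.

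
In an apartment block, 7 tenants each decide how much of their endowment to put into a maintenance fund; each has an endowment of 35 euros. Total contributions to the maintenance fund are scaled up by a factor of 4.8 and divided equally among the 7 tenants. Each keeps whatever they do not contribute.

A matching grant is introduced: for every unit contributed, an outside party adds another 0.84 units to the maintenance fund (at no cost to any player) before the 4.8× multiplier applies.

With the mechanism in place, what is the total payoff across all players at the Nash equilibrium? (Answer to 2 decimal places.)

2163.84 euros

The effective private return per unit is now 4.8 × 1.84 / 7 = 1.2617 > 1, so every player's dominant strategy flips to full contribution.
At the Nash equilibrium everyone contributes 35. Group total payoff = 4.8 × 1.84 × 245 = 2163.84.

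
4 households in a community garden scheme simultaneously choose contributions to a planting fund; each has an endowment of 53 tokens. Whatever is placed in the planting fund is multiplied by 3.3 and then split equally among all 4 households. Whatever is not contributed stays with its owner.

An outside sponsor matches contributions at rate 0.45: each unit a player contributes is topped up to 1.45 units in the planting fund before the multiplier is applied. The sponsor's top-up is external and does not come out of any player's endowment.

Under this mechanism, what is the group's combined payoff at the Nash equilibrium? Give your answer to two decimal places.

The effective private return per unit is now 3.3 × 1.45 / 4 = 1.1963 > 1, so every player's dominant strategy flips to full contribution.
At the Nash equilibrium everyone contributes 53. Group total payoff = 3.3 × 1.45 × 212 = 1014.42.

1014.42 tokens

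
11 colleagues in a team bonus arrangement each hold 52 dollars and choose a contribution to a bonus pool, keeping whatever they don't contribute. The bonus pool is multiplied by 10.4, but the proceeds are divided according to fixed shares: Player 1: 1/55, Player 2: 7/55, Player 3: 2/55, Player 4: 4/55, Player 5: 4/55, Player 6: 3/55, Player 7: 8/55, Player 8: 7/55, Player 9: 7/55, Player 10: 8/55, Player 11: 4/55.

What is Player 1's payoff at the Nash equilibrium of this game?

Player j's private return per contributed unit is 10.4 × (j's share). Contributing is weakly dominant for j when that share is at least 1/10.4 = 0.0962, and contributing 0 is dominant otherwise.
The shares above 0.0962 belong to Player 2, Player 7, Player 8, Player 9 and Player 10, contributing 52 each; the remaining 6 contribute 0. Total contributed: 260.
Player 1 keeps 52 and receives 10.4 × 260 × 1/55 = 49.16 from the bonus pool, for a payoff of 101.16.

101.16 dollars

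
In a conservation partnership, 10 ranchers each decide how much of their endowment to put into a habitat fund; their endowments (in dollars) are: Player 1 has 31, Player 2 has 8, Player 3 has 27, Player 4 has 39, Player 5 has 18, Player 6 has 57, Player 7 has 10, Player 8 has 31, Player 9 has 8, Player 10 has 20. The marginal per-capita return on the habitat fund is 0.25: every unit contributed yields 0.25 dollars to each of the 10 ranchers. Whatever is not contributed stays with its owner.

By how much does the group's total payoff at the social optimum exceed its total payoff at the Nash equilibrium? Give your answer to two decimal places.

The private return per contributed unit is 0.25 < 1 for everyone, so the Nash equilibrium is zero contribution and the group total is Σ E_j = 31 + 8 + 27 + 39 + 18 + 57 + 10 + 31 + 8 + 20 = 249.
Each contributed unit returns 2.500 to the group, so the social optimum is full contribution by everyone: group total = 2.500 × 249 = 622.50.
Efficiency loss = (2.500 − 1) × 249 = 373.50.

373.50 dollars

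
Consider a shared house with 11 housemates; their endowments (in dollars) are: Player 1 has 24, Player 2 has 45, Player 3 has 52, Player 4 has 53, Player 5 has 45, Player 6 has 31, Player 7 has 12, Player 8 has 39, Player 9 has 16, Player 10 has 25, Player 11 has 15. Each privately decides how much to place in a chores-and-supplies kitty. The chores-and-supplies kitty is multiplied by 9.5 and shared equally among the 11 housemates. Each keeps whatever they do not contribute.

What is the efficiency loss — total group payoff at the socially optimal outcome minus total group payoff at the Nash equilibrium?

3034.50 dollars

The private return per contributed unit is 9.5/11 = 0.8636 < 1 for every player regardless of endowment, so the Nash equilibrium is zero contribution and the group total is Σ E_j = 24 + 45 + 52 + 53 + 45 + 31 + 12 + 39 + 16 + 25 + 15 = 357.
Each contributed unit returns 9.500 to the group, so the social optimum is full contribution by everyone: group total = 9.500 × 357 = 3391.50.
Efficiency loss = (9.500 − 1) × 357 = 3034.50.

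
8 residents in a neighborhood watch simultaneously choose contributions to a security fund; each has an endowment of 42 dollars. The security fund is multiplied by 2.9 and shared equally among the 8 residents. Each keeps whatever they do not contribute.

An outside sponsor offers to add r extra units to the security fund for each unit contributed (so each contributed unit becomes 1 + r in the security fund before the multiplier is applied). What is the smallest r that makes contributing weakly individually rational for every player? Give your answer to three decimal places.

1.759

With matching at rate r, one contributed unit becomes (1 + r) in the security fund and returns 2.9 × (1 + r) / 8 to the contributor.
Setting this equal to 1: 1 + r = 8/2.9 = 2.7586.
So the minimum matching rate is r = 2.7586 − 1 = 1.759.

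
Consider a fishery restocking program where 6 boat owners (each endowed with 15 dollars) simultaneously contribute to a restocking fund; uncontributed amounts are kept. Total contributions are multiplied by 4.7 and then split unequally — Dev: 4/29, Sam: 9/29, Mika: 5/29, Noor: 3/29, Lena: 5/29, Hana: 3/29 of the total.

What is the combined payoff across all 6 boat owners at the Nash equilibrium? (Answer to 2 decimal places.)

Player j's private return per contributed unit is 4.7 × (j's share). Contributing is weakly dominant for j when that share is at least 1/4.7 = 0.2128, and contributing 0 is dominant otherwise.
The only share above 0.2128 is Sam's 9/29, contributing 15; the remaining 5 contribute 0. Total contributed: 15.
The restocking fund pays out 4.7 × 15 = 70.50 in total (split across the unequal shares, but the aggregate is all that matters for the group sum).
The 5 free-riders keep 15 each, adding 75. Group total = 75 + 70.50 = 145.50.

145.50 dollars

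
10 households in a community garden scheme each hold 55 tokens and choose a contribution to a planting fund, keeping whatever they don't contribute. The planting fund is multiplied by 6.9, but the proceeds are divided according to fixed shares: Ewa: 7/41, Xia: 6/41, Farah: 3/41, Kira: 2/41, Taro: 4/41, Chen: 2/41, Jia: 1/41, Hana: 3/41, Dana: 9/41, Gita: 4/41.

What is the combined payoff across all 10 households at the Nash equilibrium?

1523.50 tokens

Player j's private return per contributed unit is 6.9 × (j's share). Contributing is weakly dominant for j when that share is at least 1/6.9 = 0.1449, and contributing 0 is dominant otherwise.
Ewa, Xia and Dana are above the threshold, contributing 55 each; the remaining 7 contribute 0. Total contributed: 165.
The planting fund pays out 6.9 × 165 = 1138.50 in total (split across the unequal shares, but the aggregate is all that matters for the group sum).
The 7 free-riders keep 55 each, adding 385. Group total = 385 + 1138.50 = 1523.50.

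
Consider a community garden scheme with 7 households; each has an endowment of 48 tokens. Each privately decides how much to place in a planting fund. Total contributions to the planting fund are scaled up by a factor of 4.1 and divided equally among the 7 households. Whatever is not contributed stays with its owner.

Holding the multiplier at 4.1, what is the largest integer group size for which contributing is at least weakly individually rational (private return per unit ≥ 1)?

Private return per unit is 4.1/(group size), which is ≥ 1 whenever the group size is ≤ 4.1.
The largest such integer is 4.

4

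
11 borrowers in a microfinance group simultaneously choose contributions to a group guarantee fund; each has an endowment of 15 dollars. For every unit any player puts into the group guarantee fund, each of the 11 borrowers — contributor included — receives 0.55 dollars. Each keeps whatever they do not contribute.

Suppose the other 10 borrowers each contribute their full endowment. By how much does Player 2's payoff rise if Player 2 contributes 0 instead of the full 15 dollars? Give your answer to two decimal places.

6.75 dollars

Switching from a contribution of 15 to 0 lets Player 2 keep an extra 15 dollars, but lowers the group guarantee fund by 15, which costs Player 2 their own share of that drop: 0.55 × 15 = 8.25.
Net gain = 15 − 8.25 = 6.75. The private return per contributed unit (0.55) is below 1, so free-riding is indeed the best response regardless of what the others do.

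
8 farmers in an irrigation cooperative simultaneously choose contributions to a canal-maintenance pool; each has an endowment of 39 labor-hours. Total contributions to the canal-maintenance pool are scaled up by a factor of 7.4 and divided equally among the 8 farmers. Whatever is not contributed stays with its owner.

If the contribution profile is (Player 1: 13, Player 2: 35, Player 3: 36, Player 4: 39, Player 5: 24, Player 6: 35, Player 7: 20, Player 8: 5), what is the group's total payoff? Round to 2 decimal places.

Total contributed: 13 + 35 + 36 + 39 + 24 + 35 + 20 + 5 = 207; total kept: 8 × 39 − 207 = 105.
The canal-maintenance pool pays out 7.4 × 207 = 1531.80 in aggregate.
Group total = 105 + 1531.80 = 1636.80.

1636.80 labor-hours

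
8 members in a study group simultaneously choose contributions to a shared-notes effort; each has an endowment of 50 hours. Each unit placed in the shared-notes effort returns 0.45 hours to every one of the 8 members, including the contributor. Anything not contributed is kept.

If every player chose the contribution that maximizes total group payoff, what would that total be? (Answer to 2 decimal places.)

1440.00 hours

Each contributed unit returns 3.600 to the group as a whole (0.45 to each of 8 players), which exceeds 1, so the social optimum is full contribution: group total = 3.600 × 400 = 1440.00.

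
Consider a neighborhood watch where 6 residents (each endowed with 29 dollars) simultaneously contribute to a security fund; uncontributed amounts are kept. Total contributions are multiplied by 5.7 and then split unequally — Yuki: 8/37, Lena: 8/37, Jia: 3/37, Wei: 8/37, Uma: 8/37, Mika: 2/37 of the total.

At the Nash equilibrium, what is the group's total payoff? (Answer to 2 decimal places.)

Player j's private return per contributed unit is 5.7 × (j's share). Contributing is weakly dominant for j when that share is at least 1/5.7 = 0.1754, and contributing 0 is dominant otherwise.
The shares above 0.1754 belong to Yuki, Lena, Wei and Uma, contributing 29 each; the remaining 2 contribute 0. Total contributed: 116.
The security fund pays out 5.7 × 116 = 661.20 in total (split across the unequal shares, but the aggregate is all that matters for the group sum).
The 2 free-riders keep 29 each, adding 58. Group total = 58 + 661.20 = 719.20.

719.20 dollars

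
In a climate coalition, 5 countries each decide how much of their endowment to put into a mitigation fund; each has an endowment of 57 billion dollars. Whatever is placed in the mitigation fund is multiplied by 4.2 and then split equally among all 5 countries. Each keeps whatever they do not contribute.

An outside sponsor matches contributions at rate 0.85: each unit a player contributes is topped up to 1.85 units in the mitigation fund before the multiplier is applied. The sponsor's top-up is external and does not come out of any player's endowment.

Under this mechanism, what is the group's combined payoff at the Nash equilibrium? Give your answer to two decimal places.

2214.45 billion dollars

With the mechanism, a contributed unit returns 4.2 × 1.85 / 5 = 1.5540 per unit of net cost to the contributor — now above 1 — so contributing fully is weakly dominant for every player.
So the Nash equilibrium is full contribution by all 5; the group earns 4.2 × 1.85 × 285 = 2214.45.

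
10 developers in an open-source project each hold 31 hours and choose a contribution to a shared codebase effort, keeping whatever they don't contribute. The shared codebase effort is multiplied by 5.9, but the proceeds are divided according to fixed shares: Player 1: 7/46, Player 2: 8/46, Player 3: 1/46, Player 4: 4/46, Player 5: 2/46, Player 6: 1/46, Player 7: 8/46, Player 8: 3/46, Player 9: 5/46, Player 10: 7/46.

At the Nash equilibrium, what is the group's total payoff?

A player with share s gets back 5.9·s per unit contributed, so full contribution is dominant for anyone with s > 1/5.9 = 0.1695 and zero contribution is dominant for anyone below.
Player 2 and Player 7 clear that bar, contributing 31 each; the remaining 8 contribute 0. Total contributed: 62.
The shared codebase effort pays out 5.9 × 62 = 365.80 in total (split across the unequal shares, but the aggregate is all that matters for the group sum).
The 8 free-riders keep 31 each, adding 248. Group total = 248 + 365.80 = 613.80.

613.80 hours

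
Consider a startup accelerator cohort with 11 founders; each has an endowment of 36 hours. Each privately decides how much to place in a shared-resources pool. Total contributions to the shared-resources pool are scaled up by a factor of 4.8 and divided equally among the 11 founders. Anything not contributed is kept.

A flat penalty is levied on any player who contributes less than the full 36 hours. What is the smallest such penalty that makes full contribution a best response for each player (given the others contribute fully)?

Given the others contribute fully, the best deviation is to contribute 0 (any partial contribution still incurs the fine and gives up units whose private return 0.4364 is below 1).
Deviating from 36 to 0 saves 36 hours but forfeits the deviator's share of the drop in the shared-resources pool: 4.8/11 × 36 = 15.71.
So the deviation gain is 36 − 15.71 = 20.29, and the fine must be at least 20.29 hours to wipe it out.

20.29 hours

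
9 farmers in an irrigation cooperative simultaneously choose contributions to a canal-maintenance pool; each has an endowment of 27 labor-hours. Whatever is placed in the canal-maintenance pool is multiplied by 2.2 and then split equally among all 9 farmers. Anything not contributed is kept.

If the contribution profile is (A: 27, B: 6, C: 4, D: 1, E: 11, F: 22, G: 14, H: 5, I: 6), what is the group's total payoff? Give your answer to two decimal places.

358.20 labor-hours

Total contributed: 27 + 6 + 4 + 1 + 11 + 22 + 14 + 5 + 6 = 96; total kept: 9 × 27 − 96 = 147.
The canal-maintenance pool pays out 2.2 × 96 = 211.20 in aggregate.
Group total = 147 + 211.20 = 358.20.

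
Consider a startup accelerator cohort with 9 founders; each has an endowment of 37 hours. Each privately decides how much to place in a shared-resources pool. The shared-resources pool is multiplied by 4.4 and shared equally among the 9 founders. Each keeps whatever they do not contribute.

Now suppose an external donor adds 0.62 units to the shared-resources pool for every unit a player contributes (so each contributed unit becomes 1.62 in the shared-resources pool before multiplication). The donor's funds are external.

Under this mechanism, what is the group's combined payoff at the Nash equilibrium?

333.00 hours

The effective private return is 4.4 × 1.62 / 9 = 0.7920, which is still under 1, so the mechanism doesn't change anyone's dominant strategy: zero contribution.
At the Nash equilibrium no one contributes; group total payoff = 9 × 37 = 333.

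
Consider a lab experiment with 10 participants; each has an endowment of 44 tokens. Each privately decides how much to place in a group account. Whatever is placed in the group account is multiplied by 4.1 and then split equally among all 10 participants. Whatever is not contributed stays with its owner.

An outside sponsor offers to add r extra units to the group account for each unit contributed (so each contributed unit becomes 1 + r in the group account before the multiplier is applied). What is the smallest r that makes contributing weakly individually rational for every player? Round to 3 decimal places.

1.439

With matching at rate r, one contributed unit becomes (1 + r) in the group account and returns 4.1 × (1 + r) / 10 to the contributor.
Setting this equal to 1: 1 + r = 10/4.1 = 2.4390.
So the minimum matching rate is r = 2.4390 − 1 = 1.439.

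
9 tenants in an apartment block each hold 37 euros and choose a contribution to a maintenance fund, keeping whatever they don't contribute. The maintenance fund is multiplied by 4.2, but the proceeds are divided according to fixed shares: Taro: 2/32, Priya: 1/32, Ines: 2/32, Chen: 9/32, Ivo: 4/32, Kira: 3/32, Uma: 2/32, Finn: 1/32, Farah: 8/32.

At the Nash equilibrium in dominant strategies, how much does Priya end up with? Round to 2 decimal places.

46.71 euros

Each unit j contributes comes back to j as 4.2 × (j's share), so j prefers to contribute only if that share exceeds 1/4.2 = 0.2381; otherwise keeping the unit dominates.
Chen and Farah are above the threshold, contributing 37 each; the remaining 7 contribute 0. Total contributed: 74.
Priya keeps 37 and receives 4.2 × 74 × 1/32 = 9.71 from the maintenance fund, for a payoff of 46.71.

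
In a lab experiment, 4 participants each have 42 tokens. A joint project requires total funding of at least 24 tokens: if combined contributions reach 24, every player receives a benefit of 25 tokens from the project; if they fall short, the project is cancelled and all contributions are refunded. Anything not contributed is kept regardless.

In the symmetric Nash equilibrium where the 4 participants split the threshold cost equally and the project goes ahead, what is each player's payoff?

Equal share of the threshold: 24/4 = 6.
At this profile no one gains by cutting their contribution: any cut drops the total below 24, the project is cancelled, contributions are refunded, and the deviator ends with 42, which is less than 42 − 6 + 25 = 61. Contributing more than 6 just wastes the excess. So contributing exactly 6 is a best response.
Each player's payoff: 42 − 6 + 25 = 61.

61 tokens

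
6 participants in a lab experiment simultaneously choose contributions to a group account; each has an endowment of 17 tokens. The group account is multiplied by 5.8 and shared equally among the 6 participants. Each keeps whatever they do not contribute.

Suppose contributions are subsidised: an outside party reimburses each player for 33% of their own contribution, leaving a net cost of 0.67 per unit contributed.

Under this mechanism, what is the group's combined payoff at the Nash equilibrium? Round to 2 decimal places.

With the mechanism, a contributed unit returns (5.8/6) / 0.67 = 1.4428 per unit of net cost to the contributor — now above 1 — so contributing fully is weakly dominant for every player.
At the Nash equilibrium everyone contributes 17. Group total payoff = 6 × (17 × 0.33 + 5.8 × 17) = 625.26.

625.26 tokens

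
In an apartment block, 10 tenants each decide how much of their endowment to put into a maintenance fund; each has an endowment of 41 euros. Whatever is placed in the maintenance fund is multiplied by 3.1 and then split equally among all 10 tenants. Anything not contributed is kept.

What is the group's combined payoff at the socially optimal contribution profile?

Each contributed unit returns 3.100 to the group as a whole (0.3100 to each of 10 players), which exceeds 1, so the social optimum is full contribution: group total = 3.100 × 410 = 1271.00.

1271.00 euros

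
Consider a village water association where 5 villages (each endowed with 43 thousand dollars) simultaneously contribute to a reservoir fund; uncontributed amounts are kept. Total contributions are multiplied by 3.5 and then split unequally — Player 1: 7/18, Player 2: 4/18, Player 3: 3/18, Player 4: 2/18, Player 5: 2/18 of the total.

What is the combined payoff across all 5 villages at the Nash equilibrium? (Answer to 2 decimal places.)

A player with share s gets back 3.5·s per unit contributed, so full contribution is dominant for anyone with s > 1/3.5 = 0.2857 and zero contribution is dominant for anyone below.
Player 1 alone (share 7/18) is above the threshold, contributing 43; the remaining 4 contribute 0. Total contributed: 43.
The reservoir fund pays out 3.5 × 43 = 150.50 in total (split across the unequal shares, but the aggregate is all that matters for the group sum).
The 4 free-riders keep 43 each, adding 172. Group total = 172 + 150.50 = 322.50.

322.50 thousand dollars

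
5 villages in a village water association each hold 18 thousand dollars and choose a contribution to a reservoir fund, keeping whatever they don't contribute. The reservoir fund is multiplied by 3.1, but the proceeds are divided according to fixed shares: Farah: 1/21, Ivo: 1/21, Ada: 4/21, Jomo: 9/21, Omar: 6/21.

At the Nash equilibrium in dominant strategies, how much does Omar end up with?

33.94 thousand dollars

Each unit j contributes comes back to j as 3.1 × (j's share), so j prefers to contribute only if that share exceeds 1/3.1 = 0.3226; otherwise keeping the unit dominates.
The only share above 0.3226 is Jomo's 9/21, contributing 18; the remaining 4 contribute 0. Total contributed: 18.
Omar keeps 18 and receives 3.1 × 18 × 6/21 = 15.94 from the reservoir fund, for a payoff of 33.94.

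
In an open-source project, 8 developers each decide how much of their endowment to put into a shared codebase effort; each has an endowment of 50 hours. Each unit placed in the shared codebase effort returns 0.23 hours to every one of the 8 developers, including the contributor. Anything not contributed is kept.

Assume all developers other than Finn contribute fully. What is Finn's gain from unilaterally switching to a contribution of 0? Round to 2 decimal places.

38.50 hours

Switching from a contribution of 50 to 0 lets Finn keep an extra 50 hours, but lowers the shared codebase effort by 50, which costs Finn their own share of that drop: 0.23 × 50 = 11.50.
Net gain = 50 − 11.50 = 38.50. The private return per contributed unit (0.23) is below 1, so free-riding is indeed the best response regardless of what the others do.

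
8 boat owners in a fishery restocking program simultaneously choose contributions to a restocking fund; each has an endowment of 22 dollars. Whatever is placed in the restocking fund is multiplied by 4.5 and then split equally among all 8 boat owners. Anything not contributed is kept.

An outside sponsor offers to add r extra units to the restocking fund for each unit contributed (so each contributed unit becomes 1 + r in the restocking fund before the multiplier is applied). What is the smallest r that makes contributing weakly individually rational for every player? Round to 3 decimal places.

With matching at rate r, one contributed unit becomes (1 + r) in the restocking fund and returns 4.5 × (1 + r) / 8 to the contributor.
Setting this equal to 1: 1 + r = 8/4.5 = 1.7778.
So the minimum matching rate is r = 1.7778 − 1 = 0.778.

0.778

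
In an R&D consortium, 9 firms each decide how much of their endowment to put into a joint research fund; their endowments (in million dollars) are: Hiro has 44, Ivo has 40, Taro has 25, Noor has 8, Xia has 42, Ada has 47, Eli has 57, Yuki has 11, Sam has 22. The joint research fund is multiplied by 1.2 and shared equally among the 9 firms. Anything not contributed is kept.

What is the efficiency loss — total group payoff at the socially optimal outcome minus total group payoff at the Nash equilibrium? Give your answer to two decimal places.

59.20 million dollars

The private return per contributed unit is 1.2/9 = 0.1333 < 1 for every player regardless of endowment, so the Nash equilibrium is zero contribution and the group total is Σ E_j = 44 + 40 + 25 + 8 + 42 + 47 + 57 + 11 + 22 = 296.
Each contributed unit returns 1.200 to the group, so the social optimum is full contribution by everyone: group total = 1.200 × 296 = 355.20.
Efficiency loss = (1.200 − 1) × 296 = 59.20.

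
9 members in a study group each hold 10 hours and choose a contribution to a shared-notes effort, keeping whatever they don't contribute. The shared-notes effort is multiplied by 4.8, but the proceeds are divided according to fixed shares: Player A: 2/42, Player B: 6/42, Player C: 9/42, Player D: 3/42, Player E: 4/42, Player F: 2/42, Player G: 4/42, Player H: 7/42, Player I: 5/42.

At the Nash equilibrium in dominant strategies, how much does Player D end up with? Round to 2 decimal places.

13.43 hours

A player with share s gets back 4.8·s per unit contributed, so full contribution is dominant for anyone with s > 1/4.8 = 0.2083 and zero contribution is dominant for anyone below.
The only share above 0.2083 is Player C's 9/42, contributing 10; the remaining 8 contribute 0. Total contributed: 10.
Player D keeps 10 and receives 4.8 × 10 × 3/42 = 3.43 from the shared-notes effort, for a payoff of 13.43.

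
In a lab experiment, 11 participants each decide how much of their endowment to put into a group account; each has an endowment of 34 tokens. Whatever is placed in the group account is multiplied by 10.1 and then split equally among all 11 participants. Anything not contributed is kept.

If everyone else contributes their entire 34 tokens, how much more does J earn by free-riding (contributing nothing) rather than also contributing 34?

Switching from a contribution of 34 to 0 lets J keep an extra 34 tokens, but lowers the group account by 34, which costs J their own share of that drop: 10.1/11 × 34 = 31.22.
Net gain = 34 − 31.22 = 2.78. The private return per contributed unit (0.9182) is below 1, so free-riding is indeed the best response regardless of what the others do.

2.78 tokens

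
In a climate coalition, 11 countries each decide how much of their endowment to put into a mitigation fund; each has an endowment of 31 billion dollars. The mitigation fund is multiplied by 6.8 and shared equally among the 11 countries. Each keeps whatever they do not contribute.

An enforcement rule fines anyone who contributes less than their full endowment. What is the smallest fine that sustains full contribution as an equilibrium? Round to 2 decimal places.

Given the others contribute fully, the best deviation is to contribute 0 (any partial contribution still incurs the fine and gives up units whose private return 0.6182 is below 1).
Deviating from 31 to 0 saves 31 billion dollars but forfeits the deviator's share of the drop in the mitigation fund: 6.8/11 × 31 = 19.16.
So the deviation gain is 31 − 19.16 = 11.84, and the fine must be at least 11.84 billion dollars to wipe it out.

11.84 billion dollars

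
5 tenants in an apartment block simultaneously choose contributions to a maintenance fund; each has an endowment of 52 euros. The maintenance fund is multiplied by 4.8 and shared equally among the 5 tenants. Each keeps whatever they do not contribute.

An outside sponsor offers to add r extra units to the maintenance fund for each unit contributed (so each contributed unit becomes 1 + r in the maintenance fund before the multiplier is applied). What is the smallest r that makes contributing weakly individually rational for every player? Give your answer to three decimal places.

0.042

With matching at rate r, one contributed unit becomes (1 + r) in the maintenance fund and returns 4.8 × (1 + r) / 5 to the contributor.
Setting this equal to 1: 1 + r = 5/4.8 = 1.0417.
So the minimum matching rate is r = 1.0417 − 1 = 0.042.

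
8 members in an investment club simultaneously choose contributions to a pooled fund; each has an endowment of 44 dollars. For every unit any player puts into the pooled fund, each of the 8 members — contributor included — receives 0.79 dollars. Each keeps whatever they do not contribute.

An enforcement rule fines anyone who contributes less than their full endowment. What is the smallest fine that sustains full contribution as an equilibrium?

9.24 dollars

Given the others contribute fully, the best deviation is to contribute 0 (any partial contribution still incurs the fine and gives up units whose private return 0.79 is below 1).
Deviating from 44 to 0 saves 44 dollars but forfeits the deviator's share of the drop in the pooled fund: 0.79 × 44 = 34.76.
So the deviation gain is 44 − 34.76 = 9.24, and the fine must be at least 9.24 dollars to wipe it out.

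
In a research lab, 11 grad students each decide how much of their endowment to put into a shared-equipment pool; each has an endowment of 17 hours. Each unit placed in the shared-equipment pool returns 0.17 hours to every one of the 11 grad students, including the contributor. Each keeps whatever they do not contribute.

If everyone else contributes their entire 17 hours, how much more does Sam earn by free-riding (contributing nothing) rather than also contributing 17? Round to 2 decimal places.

14.11 hours

Switching from a contribution of 17 to 0 lets Sam keep an extra 17 hours, but lowers the shared-equipment pool by 17, which costs Sam their own share of that drop: 0.17 × 17 = 2.89.
Net gain = 17 − 2.89 = 14.11. The private return per contributed unit (0.17) is below 1, so free-riding is indeed the best response regardless of what the others do.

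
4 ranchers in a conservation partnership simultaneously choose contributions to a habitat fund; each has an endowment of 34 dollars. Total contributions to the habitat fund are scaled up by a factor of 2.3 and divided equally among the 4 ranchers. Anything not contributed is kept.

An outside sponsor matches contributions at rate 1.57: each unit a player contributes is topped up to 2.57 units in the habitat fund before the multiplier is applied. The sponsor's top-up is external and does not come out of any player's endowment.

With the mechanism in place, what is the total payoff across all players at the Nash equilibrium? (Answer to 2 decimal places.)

803.90 dollars

With the mechanism, a contributed unit returns 2.3 × 2.57 / 4 = 1.4778 per unit of net cost to the contributor — now above 1 — so contributing fully is weakly dominant for every player.
So the Nash equilibrium is full contribution by all 4; the group earns 2.3 × 2.57 × 136 = 803.90.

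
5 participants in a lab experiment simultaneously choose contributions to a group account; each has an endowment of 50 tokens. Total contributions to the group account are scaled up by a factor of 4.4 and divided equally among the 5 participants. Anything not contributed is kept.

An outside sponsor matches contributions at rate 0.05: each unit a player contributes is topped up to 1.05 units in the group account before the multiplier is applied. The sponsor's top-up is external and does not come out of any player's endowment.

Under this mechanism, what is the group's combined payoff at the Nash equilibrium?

250.00 tokens

The effective private return is 4.4 × 1.05 / 5 = 0.9240, which is still under 1, so the mechanism doesn't change anyone's dominant strategy: zero contribution.
At the Nash equilibrium no one contributes; group total payoff = 5 × 50 = 250.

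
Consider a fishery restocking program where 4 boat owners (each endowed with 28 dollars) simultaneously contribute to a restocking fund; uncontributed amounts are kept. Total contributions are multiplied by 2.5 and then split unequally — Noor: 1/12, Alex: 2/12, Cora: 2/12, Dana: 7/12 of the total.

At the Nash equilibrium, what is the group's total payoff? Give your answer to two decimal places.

154.00 dollars

A player with share s gets back 2.5·s per unit contributed, so full contribution is dominant for anyone with s > 1/2.5 = 0.4000 and zero contribution is dominant for anyone below.
Dana alone (share 7/12) is above the threshold, contributing 28; the remaining 3 contribute 0. Total contributed: 28.
The restocking fund pays out 2.5 × 28 = 70.00 in total (split across the unequal shares, but the aggregate is all that matters for the group sum).
The 3 free-riders keep 28 each, adding 84. Group total = 84 + 70.00 = 154.00.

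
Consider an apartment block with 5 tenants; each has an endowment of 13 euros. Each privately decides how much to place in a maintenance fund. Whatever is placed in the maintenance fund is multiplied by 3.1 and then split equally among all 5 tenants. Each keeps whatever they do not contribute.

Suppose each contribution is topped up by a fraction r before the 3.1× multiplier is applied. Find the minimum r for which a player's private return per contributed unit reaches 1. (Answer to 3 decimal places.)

With matching at rate r, one contributed unit becomes (1 + r) in the maintenance fund and returns 3.1 × (1 + r) / 5 to the contributor.
Setting this equal to 1: 1 + r = 5/3.1 = 1.6129.
So the minimum matching rate is r = 1.6129 − 1 = 0.613.

0.613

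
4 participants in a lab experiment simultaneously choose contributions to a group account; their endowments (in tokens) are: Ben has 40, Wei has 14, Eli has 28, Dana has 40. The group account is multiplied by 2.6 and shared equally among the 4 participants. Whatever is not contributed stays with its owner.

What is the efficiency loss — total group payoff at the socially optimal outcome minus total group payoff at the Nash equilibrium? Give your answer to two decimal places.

The private return per contributed unit is 2.6/4 = 0.6500 < 1 for every player regardless of endowment, so the Nash equilibrium is zero contribution and the group total is Σ E_j = 40 + 14 + 28 + 40 = 122.
Each contributed unit returns 2.600 to the group, so the social optimum is full contribution by everyone: group total = 2.600 × 122 = 317.20.
Efficiency loss = (2.600 − 1) × 122 = 195.20.

195.20 tokens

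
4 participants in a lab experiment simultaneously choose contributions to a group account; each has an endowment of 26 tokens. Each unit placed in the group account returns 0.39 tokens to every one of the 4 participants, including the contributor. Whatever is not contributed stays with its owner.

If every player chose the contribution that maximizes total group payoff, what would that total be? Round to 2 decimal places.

Each contributed unit returns 1.560 to the group as a whole (0.39 to each of 4 players), which exceeds 1, so the social optimum is full contribution: group total = 1.560 × 104 = 162.24.

162.24 tokens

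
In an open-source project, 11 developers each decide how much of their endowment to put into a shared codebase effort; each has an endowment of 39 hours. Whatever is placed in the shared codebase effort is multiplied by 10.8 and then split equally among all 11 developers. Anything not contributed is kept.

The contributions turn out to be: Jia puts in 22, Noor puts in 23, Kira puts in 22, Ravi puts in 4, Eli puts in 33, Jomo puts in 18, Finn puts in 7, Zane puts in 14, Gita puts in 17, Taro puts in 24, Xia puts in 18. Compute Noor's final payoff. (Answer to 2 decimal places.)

214.33 hours

Total contributed: 22 + 23 + 22 + 4 + 33 + 18 + 7 + 14 + 17 + 24 + 18 = 202.
Each receives 10.8 × 202 / 11 = 198.33 from the shared codebase effort.
Noor keeps 39 − 23 = 16, so Noor's payoff is 16 + 198.33 = 214.33.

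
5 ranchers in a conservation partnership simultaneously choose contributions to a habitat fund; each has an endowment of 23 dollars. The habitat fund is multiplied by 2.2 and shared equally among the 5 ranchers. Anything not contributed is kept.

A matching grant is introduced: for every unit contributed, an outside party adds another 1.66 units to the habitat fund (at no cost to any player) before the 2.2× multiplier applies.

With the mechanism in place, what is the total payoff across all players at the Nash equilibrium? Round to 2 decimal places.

672.98 dollars

Under the mechanism each unit contributed yields 2.2 × 2.66 / 5 = 1.1704 back to its contributor per unit of net cost, which exceeds 1, making full contribution the dominant choice for everyone.
At the Nash equilibrium everyone contributes 23. Group total payoff = 2.2 × 2.66 × 115 = 672.98.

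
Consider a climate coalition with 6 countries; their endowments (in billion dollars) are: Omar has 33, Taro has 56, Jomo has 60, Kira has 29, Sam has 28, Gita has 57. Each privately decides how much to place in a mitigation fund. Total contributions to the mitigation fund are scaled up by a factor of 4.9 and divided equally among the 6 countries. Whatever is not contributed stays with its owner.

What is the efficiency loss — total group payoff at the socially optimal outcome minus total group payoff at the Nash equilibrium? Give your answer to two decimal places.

The private return per contributed unit is 4.9/6 = 0.8167 < 1 for every player regardless of endowment, so the Nash equilibrium is zero contribution and the group total is Σ E_j = 33 + 56 + 60 + 29 + 28 + 57 = 263.
Each contributed unit returns 4.900 to the group, so the social optimum is full contribution by everyone: group total = 4.900 × 263 = 1288.70.
Efficiency loss = (4.900 − 1) × 263 = 1025.70.

1025.70 billion dollars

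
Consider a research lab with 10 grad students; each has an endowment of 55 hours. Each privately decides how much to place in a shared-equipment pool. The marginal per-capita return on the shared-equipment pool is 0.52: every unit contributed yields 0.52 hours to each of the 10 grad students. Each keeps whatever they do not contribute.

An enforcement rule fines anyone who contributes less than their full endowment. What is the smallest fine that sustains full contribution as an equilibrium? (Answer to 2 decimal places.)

26.40 hours

Given the others contribute fully, the best deviation is to contribute 0 (any partial contribution still incurs the fine and gives up units whose private return 0.52 is below 1).
Deviating from 55 to 0 saves 55 hours but forfeits the deviator's share of the drop in the shared-equipment pool: 0.52 × 55 = 28.60.
So the deviation gain is 55 − 28.60 = 26.40, and the fine must be at least 26.40 hours to wipe it out.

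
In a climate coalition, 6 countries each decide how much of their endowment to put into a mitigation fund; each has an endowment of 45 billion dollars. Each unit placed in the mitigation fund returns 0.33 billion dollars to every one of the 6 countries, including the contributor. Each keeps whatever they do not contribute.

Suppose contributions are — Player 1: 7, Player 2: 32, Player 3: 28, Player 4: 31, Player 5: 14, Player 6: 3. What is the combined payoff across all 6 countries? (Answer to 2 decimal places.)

382.70 billion dollars

Total contributed: 7 + 32 + 28 + 31 + 14 + 3 = 115; total kept: 6 × 45 − 115 = 155.
The mitigation fund pays out 0.33 × 6 × 115 = 227.70 in aggregate.
Group total = 155 + 227.70 = 382.70.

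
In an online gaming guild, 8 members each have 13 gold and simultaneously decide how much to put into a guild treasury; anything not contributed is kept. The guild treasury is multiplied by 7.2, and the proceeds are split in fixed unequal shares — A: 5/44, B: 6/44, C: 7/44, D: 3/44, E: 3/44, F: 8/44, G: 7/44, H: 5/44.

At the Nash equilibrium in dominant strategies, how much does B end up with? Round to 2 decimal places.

Each unit j contributes comes back to j as 7.2 × (j's share), so j prefers to contribute only if that share exceeds 1/7.2 = 0.1389; otherwise keeping the unit dominates.
The shares above 0.1389 belong to C, F and G, contributing 13 each; the remaining 5 contribute 0. Total contributed: 39.
B keeps 13 and receives 7.2 × 39 × 6/44 = 38.29 from the guild treasury, for a payoff of 51.29.

51.29 gold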